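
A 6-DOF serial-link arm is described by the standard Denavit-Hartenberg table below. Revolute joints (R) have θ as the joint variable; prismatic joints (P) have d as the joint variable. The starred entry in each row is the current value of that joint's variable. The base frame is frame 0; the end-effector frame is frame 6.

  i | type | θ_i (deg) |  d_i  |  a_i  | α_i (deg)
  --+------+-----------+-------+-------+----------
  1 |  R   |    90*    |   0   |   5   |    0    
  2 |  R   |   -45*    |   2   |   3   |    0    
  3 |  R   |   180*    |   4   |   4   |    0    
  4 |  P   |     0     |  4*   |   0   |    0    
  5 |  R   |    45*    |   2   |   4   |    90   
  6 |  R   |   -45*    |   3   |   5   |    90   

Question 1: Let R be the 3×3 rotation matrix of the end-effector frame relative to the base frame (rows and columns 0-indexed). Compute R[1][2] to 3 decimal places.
0.707

End-effector z-axis (col 2 of R) = (0.0000,0.7071,-0.7071)
R[1][2] = 0.7071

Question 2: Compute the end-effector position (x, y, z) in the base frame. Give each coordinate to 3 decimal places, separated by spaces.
after link 1: o_1 = (0.0000, 5.0000, 0.0000)
after link 2: o_2 = (2.1213, 7.1213, 2.0000)
after link 3: o_3 = (-0.7071, 4.2929, 6.0000)
after link 4: o_4 = (-0.7071, 4.2929, 10.0000)
after link 5: o_5 = (-0.7071, 0.2929, 12.0000)
after link 6: o_6 = (-3.7071, -3.2426, 8.4645)

-3.707 -3.243 8.464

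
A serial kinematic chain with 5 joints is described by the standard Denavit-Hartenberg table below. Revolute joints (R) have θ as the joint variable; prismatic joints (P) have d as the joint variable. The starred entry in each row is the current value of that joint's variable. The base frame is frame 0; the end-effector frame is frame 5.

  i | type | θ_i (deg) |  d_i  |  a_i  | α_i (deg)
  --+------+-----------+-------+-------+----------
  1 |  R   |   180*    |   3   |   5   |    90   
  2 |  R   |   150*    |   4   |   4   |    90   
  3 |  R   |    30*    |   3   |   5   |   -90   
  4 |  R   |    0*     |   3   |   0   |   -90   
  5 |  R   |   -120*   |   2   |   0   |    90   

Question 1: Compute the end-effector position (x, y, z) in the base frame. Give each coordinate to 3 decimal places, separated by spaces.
after link 1: o_1 = (-5.0000, 0.0000, 3.0000)
after link 2: o_2 = (-1.5359, 4.0000, 5.0000)
after link 3: o_3 = (0.7141, 6.5000, 9.7631)
after link 4: o_4 = (-0.5849, 9.0981, 9.0131)
after link 5: o_5 = (0.4151, 9.0981, 7.2811)

0.415 9.098 7.281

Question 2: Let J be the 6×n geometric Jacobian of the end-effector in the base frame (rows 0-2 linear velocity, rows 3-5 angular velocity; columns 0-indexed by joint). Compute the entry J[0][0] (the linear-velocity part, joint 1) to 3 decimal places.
-9.098

axis z_0 = ẑ; lever o_n−o_0 = (0.4151,9.0981,7.2811)
cross product → J_v[:, 0] = (-9.0981,0.4151,0.0000)
J_ω[:, 0] = z_0
entry J[0][0] = -9.0981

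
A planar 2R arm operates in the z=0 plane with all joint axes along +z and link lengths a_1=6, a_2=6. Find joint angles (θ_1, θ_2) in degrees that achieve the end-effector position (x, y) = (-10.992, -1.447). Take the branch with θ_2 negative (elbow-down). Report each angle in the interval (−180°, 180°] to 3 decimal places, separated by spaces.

-150.004 -44.993

cos θ_2 = (122.9179−6²−6²)/(2·6·6) = 0.7072; θ_2 = -44.9930° (elbow-down)
β = atan2(-1.4470,-10.9920) = -172.5006°; ψ = atan2(-4.2421,10.2432) = -22.4965°
θ_1 = β − ψ = -150.0041°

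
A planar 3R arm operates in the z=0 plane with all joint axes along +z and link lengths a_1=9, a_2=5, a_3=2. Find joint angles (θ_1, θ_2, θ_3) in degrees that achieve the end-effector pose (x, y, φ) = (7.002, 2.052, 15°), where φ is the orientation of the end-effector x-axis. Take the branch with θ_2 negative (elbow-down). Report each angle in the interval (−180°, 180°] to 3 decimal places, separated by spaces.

45.001 -149.996 119.995

wrist centre = target − a_3·(cos φ, sin φ) = (5.0701, 1.5344)
cos θ_2 = (28.0607−9²−5²)/(2·9·5) = -0.8660; θ_2 = -149.9962° (elbow-down)
β = atan2(1.5344,5.0701) = 16.8372°; ψ = atan2(-2.5003,4.6700) = -28.1641°
θ_1 = β − ψ = 45.0013°
θ_3 = φ − θ_1 − θ_2 = 119.9949° (wrapped to (-180°,180°])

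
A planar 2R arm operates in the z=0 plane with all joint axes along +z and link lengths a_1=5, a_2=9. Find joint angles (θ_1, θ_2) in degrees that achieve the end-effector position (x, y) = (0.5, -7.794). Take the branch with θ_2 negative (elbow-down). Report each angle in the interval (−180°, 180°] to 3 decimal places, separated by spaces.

0.003 -120.003

cos θ_2 = (60.9964−5²−9²)/(2·5·9) = -0.5000; θ_2 = -120.0026° (elbow-down)
β = atan2(-7.7940,0.5000) = -86.3294°; ψ = atan2(-7.7940,0.4996) = -86.3320°
θ_1 = β − ψ = 0.0026°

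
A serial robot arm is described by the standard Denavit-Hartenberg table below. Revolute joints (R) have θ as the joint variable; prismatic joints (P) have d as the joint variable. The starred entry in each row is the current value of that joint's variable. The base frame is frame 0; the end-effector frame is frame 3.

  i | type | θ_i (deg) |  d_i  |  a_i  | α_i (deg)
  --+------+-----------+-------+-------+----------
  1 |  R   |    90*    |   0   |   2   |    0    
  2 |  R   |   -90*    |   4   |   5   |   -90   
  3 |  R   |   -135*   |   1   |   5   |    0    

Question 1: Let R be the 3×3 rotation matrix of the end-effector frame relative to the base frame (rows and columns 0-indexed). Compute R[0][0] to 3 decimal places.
-0.707

End-effector x-axis (col 0 of R) = (-0.7071,-0.0000,0.7071)
R[0][0] = -0.7071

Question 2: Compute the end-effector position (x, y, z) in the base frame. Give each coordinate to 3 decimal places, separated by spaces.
after link 1: o_1 = (0.0000, 2.0000, 0.0000)
after link 2: o_2 = (5.0000, 2.0000, 4.0000)
after link 3: o_3 = (1.4645, 3.0000, 7.5355)

1.464 3.000 7.536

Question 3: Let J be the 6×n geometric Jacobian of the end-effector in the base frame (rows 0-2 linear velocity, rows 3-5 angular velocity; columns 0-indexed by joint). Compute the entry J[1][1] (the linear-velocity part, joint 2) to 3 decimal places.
1.464

axis z_1 = (0.0000,0.0000,1.0000); lever o_n−o_1 = (1.4645,1.0000,7.5355)
cross product → J_v[:, 1] = (-1.0000,1.4645,0.0000)
J_ω[:, 1] = z_1
entry J[1][1] = 1.4645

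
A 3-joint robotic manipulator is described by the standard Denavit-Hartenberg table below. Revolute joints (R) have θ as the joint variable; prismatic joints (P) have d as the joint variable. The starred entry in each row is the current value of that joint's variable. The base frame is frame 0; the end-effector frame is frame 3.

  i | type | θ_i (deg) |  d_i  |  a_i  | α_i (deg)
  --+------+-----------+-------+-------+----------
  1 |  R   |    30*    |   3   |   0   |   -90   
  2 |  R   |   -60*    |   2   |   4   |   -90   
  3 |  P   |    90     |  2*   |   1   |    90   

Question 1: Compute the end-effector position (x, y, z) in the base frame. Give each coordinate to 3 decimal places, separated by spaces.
2.732 2.732 5.464

after link 1: o_1 = (0.0000, 0.0000, 3.0000)
after link 2: o_2 = (0.7321, 2.7321, 6.4641)
after link 3: o_3 = (2.7321, 2.7321, 5.4641)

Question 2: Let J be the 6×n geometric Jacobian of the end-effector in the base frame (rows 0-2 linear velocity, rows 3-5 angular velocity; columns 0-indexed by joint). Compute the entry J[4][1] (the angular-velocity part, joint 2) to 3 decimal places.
axis z_1 = (-0.5000,0.8660,0.0000); lever o_n−o_1 = (2.7321,2.7321,2.4641)
cross product → J_v[:, 1] = (2.1340,1.2321,-3.7321)
J_ω[:, 1] = z_1
entry J[4][1] = 0.8660

0.866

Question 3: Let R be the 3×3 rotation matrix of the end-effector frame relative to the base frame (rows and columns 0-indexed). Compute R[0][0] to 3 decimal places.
0.500

End-effector x-axis (col 0 of R) = (0.5000,-0.8660,-0.0000)
R[0][0] = 0.5000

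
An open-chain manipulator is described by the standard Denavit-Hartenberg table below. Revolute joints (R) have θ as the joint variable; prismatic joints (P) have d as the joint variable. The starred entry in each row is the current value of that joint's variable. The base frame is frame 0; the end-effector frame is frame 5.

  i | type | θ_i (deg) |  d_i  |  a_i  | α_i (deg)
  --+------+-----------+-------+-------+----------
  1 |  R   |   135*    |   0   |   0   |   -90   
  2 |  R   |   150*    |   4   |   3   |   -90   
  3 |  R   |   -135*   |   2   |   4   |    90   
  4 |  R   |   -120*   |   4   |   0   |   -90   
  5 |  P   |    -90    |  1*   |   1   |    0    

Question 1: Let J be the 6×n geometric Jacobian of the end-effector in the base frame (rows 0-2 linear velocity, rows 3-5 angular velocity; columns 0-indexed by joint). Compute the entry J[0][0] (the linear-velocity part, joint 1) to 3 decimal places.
axis z_0 = ẑ; lever o_n−o_0 = (-4.6661,-0.8568,3.2872)
cross product → J_v[:, 0] = (0.8568,-4.6661,0.0000)
J_ω[:, 0] = z_0
entry J[0][0] = 0.8568

0.857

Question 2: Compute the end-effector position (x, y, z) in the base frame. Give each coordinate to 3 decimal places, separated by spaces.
after link 1: o_1 = (0.0000, 0.0000, 0.0000)
after link 2: o_2 = (-0.9913, -4.6655, -1.5000)
after link 3: o_3 = (-4.0163, -5.6406, 1.6463)
after link 4: o_4 = (-3.7483, -1.9085, 3.0605)
after link 5: o_5 = (-4.6661, -0.8568, 3.2872)

-4.666 -0.857 3.287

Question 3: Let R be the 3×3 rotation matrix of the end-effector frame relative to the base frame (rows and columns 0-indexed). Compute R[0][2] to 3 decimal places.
-0.985

End-effector z-axis (col 2 of R) = (-0.9848,0.1188,-0.1268)
R[0][2] = -0.9848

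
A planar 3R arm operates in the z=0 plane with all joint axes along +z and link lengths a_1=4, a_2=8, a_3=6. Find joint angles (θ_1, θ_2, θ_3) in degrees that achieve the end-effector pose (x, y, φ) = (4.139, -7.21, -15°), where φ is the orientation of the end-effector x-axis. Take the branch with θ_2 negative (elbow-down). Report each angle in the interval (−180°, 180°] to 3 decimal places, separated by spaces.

0.001 -134.998 119.997

wrist centre = target − a_3·(cos φ, sin φ) = (-1.6566, -5.6571)
cos θ_2 = (34.7468−4²−8²)/(2·4·8) = -0.7071; θ_2 = -134.9979° (elbow-down)
β = atan2(-5.6571,-1.6566) = -106.3215°; ψ = atan2(-5.6571,-1.6567) = -106.3225°
θ_1 = β − ψ = 0.0010°
θ_3 = φ − θ_1 − θ_2 = 119.9970° (wrapped to (-180°,180°])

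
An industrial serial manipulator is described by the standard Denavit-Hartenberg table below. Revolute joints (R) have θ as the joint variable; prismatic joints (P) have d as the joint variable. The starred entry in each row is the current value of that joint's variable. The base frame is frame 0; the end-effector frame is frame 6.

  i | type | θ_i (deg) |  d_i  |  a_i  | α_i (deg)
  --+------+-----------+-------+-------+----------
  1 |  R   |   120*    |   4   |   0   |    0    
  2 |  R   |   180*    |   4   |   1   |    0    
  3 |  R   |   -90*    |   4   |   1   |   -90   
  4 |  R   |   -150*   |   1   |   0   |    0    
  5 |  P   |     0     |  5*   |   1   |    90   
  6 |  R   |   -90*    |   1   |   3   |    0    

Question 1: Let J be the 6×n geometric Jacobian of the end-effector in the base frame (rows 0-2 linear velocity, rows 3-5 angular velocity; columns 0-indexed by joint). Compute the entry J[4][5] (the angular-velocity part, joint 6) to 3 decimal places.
0.250

axis z_5 = (0.4330,0.2500,-0.8660); lever o_n−o_5 = (-1.0670,2.8481,-0.8660)
cross product → J_v[:, 5] = (2.2500,1.2990,1.5000)
J_ω[:, 5] = z_5
entry J[4][5] = 0.2500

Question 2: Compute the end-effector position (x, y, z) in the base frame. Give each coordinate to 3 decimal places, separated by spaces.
after link 1: o_1 = (0.0000, 0.0000, 4.0000)
after link 2: o_2 = (0.5000, -0.8660, 8.0000)
after link 3: o_3 = (-0.3660, -1.3660, 12.0000)
after link 4: o_4 = (0.1340, -2.2321, 12.0000)
after link 5: o_5 = (3.3840, -6.1292, 12.5000)
after link 6: o_6 = (2.3170, -3.2811, 11.6340)

2.317 -3.281 11.634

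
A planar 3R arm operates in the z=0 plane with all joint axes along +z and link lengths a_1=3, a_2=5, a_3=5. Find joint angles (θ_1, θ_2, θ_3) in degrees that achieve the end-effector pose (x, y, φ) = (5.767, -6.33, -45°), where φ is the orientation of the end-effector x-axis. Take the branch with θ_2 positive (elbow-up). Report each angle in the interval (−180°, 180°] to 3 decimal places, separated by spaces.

wrist centre = target − a_3·(cos φ, sin φ) = (2.2315, -2.7945)
cos θ_2 = (12.7885−3²−5²)/(2·3·5) = -0.7071; θ_2 = 134.9954° (elbow-up)
β = atan2(-2.7945,2.2315) = -51.3916°; ψ = atan2(3.5358,-0.5353) = 98.6081°
θ_1 = β − ψ = -149.9997°
θ_3 = φ − θ_1 − θ_2 = -29.9958° (wrapped to (-180°,180°])

-150.000 134.995 -29.996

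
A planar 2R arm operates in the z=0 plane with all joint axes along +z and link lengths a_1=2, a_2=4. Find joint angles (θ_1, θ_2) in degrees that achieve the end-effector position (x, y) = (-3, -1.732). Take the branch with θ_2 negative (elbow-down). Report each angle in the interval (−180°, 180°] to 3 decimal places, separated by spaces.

cos θ_2 = (11.9998−2²−4²)/(2·2·4) = -0.5000; θ_2 = -120.0007° (elbow-down)
β = atan2(-1.7320,-3.0000) = -150.0007°; ψ = atan2(-3.4641,-0.0000) = -90.0007°
θ_1 = β − ψ = -60.0000°

-60.000 -120.001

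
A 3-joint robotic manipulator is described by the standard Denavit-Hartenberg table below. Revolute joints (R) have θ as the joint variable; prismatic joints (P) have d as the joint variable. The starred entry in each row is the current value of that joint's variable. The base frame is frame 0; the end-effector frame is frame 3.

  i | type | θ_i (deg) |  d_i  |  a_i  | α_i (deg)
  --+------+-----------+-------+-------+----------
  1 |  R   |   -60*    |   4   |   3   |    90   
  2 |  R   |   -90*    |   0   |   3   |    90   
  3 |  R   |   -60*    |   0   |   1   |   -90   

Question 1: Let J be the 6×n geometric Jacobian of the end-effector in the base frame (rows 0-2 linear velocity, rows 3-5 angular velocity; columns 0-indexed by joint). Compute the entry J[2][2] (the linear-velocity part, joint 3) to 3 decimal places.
-0.866

axis z_2 = (-0.5000,0.8660,-0.0000); lever o_n−o_2 = (0.7500,0.4330,-0.5000)
cross product → J_v[:, 2] = (-0.4330,-0.2500,-0.8660)
J_ω[:, 2] = z_2
entry J[2][2] = -0.8660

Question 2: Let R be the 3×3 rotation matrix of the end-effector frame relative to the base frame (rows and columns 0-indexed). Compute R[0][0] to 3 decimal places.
0.750

End-effector x-axis (col 0 of R) = (0.7500,0.4330,-0.5000)
R[0][0] = 0.7500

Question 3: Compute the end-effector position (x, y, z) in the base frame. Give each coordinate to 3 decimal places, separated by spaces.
after link 1: o_1 = (1.5000, -2.5981, 4.0000)
after link 2: o_2 = (1.5000, -2.5981, 1.0000)
after link 3: o_3 = (2.2500, -2.1651, 0.5000)

2.250 -2.165 0.500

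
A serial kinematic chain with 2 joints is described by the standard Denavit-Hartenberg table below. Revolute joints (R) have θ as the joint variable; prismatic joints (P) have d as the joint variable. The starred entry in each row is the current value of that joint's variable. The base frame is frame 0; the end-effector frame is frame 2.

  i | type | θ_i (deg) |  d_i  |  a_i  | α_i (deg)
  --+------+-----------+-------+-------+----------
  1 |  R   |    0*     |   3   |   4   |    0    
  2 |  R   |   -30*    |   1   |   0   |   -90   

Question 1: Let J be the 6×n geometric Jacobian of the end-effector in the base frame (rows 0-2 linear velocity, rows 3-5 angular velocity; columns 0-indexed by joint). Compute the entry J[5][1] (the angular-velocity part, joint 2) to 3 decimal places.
1.000

axis z_1 = (0.0000,0.0000,1.0000); lever o_n−o_1 = (0.0000,0.0000,1.0000)
cross product → J_v[:, 1] = (0.0000,0.0000,0.0000)
J_ω[:, 1] = z_1
entry J[5][1] = 1.0000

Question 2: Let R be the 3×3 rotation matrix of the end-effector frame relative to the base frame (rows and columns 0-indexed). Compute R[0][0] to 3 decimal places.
End-effector x-axis (col 0 of R) = (0.8660,-0.5000,0.0000)
R[0][0] = 0.8660

0.866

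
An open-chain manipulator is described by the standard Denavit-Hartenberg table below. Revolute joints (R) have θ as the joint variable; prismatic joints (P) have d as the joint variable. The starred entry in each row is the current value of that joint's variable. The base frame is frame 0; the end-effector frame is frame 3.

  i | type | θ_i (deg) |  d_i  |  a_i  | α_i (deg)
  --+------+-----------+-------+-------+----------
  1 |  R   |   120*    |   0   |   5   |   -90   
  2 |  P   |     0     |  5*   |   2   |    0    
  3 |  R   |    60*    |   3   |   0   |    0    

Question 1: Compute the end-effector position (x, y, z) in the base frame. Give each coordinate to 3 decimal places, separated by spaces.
after link 1: o_1 = (-2.5000, 4.3301, 0.0000)
after link 2: o_2 = (-7.8301, 3.5622, 0.0000)
after link 3: o_3 = (-10.4282, 2.0622, 0.0000)

-10.428 2.062 0.000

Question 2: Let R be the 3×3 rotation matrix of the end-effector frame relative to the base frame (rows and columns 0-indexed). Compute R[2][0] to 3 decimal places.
End-effector x-axis (col 0 of R) = (-0.2500,0.4330,-0.8660)
R[2][0] = -0.8660

-0.866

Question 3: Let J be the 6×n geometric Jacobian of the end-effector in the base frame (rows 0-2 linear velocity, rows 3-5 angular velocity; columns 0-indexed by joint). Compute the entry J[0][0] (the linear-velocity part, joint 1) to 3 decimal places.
-2.062

axis z_0 = ẑ; lever o_n−o_0 = (-10.4282,2.0622,0.0000)
cross product → J_v[:, 0] = (-2.0622,-10.4282,0.0000)
J_ω[:, 0] = z_0
entry J[0][0] = -2.0622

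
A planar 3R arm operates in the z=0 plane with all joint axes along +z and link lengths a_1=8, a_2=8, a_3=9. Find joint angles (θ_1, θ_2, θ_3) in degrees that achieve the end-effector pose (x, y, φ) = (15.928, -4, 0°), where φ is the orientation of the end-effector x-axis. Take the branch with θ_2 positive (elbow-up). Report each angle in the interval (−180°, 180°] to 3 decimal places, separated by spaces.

wrist centre = target − a_3·(cos φ, sin φ) = (6.9280, -4.0000)
cos θ_2 = (63.9972−8²−8²)/(2·8·8) = -0.5000; θ_2 = 120.0015° (elbow-up)
β = atan2(-4.0000,6.9280) = -30.0007°; ψ = atan2(6.9281,3.9998) = 60.0007°
θ_1 = β − ψ = -90.0015°
θ_3 = φ − θ_1 − θ_2 = -30.0000° (wrapped to (-180°,180°])

-90.001 120.001 -30.000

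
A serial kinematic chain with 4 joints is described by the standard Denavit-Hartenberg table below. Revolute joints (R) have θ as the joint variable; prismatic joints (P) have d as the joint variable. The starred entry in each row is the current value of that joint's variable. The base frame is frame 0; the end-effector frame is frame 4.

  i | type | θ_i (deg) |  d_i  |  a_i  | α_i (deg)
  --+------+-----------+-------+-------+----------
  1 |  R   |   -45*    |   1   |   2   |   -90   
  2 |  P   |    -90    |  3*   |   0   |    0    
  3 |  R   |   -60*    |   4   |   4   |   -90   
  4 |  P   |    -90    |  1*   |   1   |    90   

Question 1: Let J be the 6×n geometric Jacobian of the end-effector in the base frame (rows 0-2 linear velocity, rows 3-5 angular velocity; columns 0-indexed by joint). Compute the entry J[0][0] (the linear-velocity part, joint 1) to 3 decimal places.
axis z_0 = ẑ; lever o_n−o_0 = (4.9751,6.3386,3.8660)
cross product → J_v[:, 0] = (-6.3386,4.9751,0.0000)
J_ω[:, 0] = z_0
entry J[0][0] = -6.3386

-6.339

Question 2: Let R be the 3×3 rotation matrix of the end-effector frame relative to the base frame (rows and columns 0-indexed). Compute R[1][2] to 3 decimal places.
End-effector z-axis (col 2 of R) = (0.6124,-0.6124,-0.5000)
R[1][2] = -0.6124

-0.612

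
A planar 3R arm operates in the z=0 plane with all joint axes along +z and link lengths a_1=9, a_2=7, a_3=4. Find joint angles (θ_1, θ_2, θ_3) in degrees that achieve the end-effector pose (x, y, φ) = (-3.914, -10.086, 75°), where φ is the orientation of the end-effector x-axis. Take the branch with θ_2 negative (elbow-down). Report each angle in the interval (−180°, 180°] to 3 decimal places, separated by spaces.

-89.997 -45.004 -149.999

wrist centre = target − a_3·(cos φ, sin φ) = (-4.9493, -13.9497)
cos θ_2 = (219.0896−9²−7²)/(2·9·7) = 0.7071; θ_2 = -45.0038° (elbow-down)
β = atan2(-13.9497,-4.9493) = -109.5344°; ψ = atan2(-4.9501,13.9494) = -19.5377°
θ_1 = β − ψ = -89.9967°
θ_3 = φ − θ_1 − θ_2 = -149.9995° (wrapped to (-180°,180°])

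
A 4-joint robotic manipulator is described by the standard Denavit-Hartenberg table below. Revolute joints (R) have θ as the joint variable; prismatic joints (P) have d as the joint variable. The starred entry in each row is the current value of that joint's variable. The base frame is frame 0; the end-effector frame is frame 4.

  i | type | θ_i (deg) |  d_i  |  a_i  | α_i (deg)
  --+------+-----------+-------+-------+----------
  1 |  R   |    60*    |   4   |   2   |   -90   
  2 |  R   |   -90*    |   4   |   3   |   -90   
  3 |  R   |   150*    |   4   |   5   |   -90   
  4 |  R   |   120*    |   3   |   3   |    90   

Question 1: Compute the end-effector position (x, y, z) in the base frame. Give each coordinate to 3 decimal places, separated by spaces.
-2.498 5.370 2.469

after link 1: o_1 = (1.0000, 1.7321, 4.0000)
after link 2: o_2 = (-2.4641, 3.7321, 7.0000)
after link 3: o_3 = (1.7010, 5.9462, 2.6699)
after link 4: o_4 = (-2.4976, 5.3702, 2.4689)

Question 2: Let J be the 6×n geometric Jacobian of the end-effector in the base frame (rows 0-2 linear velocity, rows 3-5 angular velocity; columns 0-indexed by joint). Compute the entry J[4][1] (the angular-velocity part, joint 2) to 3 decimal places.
axis z_1 = (-0.8660,0.5000,0.0000); lever o_n−o_1 = (-3.4976,3.6381,-1.5311)
cross product → J_v[:, 1] = (-0.7655,-1.3260,-1.4019)
J_ω[:, 1] = z_1
entry J[4][1] = 0.5000

0.500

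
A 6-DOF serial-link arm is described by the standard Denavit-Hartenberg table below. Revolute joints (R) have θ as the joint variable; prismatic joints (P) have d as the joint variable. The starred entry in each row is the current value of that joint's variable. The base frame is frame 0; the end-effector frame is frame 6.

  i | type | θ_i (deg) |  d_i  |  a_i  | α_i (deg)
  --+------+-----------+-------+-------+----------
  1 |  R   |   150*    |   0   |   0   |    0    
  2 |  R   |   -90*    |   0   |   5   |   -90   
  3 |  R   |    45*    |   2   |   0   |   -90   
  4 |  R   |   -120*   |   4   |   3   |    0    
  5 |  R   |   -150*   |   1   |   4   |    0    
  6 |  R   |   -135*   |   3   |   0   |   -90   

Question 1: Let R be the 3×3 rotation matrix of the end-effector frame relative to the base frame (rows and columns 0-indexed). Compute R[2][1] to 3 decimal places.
End-effector y-axis (col 1 of R) = (0.3536,0.6124,0.7071)
R[2][1] = 0.7071

0.707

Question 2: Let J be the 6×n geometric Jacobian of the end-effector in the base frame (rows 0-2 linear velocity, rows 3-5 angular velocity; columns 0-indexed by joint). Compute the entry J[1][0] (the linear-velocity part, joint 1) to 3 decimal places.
-1.377

axis z_0 = ẑ; lever o_n−o_0 = (-1.3767,-1.1884,-4.5962)
cross product → J_v[:, 0] = (1.1884,-1.3767,0.0000)
J_ω[:, 0] = z_0
entry J[1][0] = -1.3767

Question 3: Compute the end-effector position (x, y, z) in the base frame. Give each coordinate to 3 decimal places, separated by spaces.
-1.377 -1.188 -4.596

after link 1: o_1 = (0.0000, 0.0000, 0.0000)
after link 2: o_2 = (2.5000, 4.3301, 0.0000)
after link 3: o_3 = (0.7679, 5.3301, 0.0000)
after link 4: o_4 = (-3.4266, 3.2611, -1.7678)
after link 5: o_5 = (-0.3160, 0.6487, -2.4749)
after link 6: o_6 = (-1.3767, -1.1884, -4.5962)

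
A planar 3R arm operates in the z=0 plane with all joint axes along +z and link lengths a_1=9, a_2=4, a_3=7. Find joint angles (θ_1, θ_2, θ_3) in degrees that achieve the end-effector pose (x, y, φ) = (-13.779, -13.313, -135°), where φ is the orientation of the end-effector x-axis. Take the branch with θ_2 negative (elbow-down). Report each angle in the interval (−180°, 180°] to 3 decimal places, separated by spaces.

wrist centre = target − a_3·(cos φ, sin φ) = (-8.8293, -8.3633)
cos θ_2 = (147.8997−9²−4²)/(2·9·4) = 0.7069; θ_2 = -45.0135° (elbow-down)
β = atan2(-8.3633,-8.8293) = -136.5526°; ψ = atan2(-2.8291,11.8278) = -13.4519°
θ_1 = β − ψ = -123.1007°
θ_3 = φ − θ_1 − θ_2 = 33.1142° (wrapped to (-180°,180°])

-123.101 -45.013 33.114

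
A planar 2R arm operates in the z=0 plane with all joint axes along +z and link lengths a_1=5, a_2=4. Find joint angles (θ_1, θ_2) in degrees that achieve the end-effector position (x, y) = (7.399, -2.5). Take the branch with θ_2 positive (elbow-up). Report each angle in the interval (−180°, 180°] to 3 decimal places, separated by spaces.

cos θ_2 = (60.9952−5²−4²)/(2·5·4) = 0.4999; θ_2 = 60.0079° (elbow-up)
β = atan2(-2.5000,7.3990) = -18.6693°; ψ = atan2(3.4644,6.9995) = 26.3329°
θ_1 = β − ψ = -45.0021°

-45.002 60.008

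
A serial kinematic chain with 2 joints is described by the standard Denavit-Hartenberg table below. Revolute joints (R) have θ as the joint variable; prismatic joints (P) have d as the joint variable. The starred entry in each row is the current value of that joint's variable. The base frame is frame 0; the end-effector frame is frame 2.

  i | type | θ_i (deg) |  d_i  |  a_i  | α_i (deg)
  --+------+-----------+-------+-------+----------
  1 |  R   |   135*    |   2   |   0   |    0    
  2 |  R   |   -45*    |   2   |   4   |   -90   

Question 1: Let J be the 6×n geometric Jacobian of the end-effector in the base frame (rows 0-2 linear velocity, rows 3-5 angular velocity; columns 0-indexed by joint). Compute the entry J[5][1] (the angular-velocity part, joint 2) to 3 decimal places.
axis z_1 = (0.0000,0.0000,1.0000); lever o_n−o_1 = (0.0000,4.0000,2.0000)
cross product → J_v[:, 1] = (-4.0000,0.0000,0.0000)
J_ω[:, 1] = z_1
entry J[5][1] = 1.0000

1.000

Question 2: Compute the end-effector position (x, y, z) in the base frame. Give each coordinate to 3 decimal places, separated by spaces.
after link 1: o_1 = (0.0000, 0.0000, 2.0000)
after link 2: o_2 = (0.0000, 4.0000, 4.0000)

0.000 4.000 4.000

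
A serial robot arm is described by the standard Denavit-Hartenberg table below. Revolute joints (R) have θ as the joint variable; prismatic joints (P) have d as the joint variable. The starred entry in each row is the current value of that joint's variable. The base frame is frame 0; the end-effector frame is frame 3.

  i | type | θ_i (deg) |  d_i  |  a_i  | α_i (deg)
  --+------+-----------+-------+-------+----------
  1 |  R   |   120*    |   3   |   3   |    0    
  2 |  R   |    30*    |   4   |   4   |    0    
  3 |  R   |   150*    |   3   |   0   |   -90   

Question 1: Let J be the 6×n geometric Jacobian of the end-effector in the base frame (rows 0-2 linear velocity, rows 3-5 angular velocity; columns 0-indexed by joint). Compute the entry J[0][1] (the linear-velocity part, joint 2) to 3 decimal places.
-2.000

axis z_1 = (0.0000,0.0000,1.0000); lever o_n−o_1 = (-3.4641,2.0000,7.0000)
cross product → J_v[:, 1] = (-2.0000,-3.4641,0.0000)
J_ω[:, 1] = z_1
entry J[0][1] = -2.0000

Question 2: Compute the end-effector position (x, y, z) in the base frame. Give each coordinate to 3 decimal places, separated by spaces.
-4.964 4.598 10.000

after link 1: o_1 = (-1.5000, 2.5981, 3.0000)
after link 2: o_2 = (-4.9641, 4.5981, 7.0000)
after link 3: o_3 = (-4.9641, 4.5981, 10.0000)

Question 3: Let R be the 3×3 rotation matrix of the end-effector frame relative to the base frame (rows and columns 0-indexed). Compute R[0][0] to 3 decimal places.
0.500

End-effector x-axis (col 0 of R) = (0.5000,-0.8660,0.0000)
R[0][0] = 0.5000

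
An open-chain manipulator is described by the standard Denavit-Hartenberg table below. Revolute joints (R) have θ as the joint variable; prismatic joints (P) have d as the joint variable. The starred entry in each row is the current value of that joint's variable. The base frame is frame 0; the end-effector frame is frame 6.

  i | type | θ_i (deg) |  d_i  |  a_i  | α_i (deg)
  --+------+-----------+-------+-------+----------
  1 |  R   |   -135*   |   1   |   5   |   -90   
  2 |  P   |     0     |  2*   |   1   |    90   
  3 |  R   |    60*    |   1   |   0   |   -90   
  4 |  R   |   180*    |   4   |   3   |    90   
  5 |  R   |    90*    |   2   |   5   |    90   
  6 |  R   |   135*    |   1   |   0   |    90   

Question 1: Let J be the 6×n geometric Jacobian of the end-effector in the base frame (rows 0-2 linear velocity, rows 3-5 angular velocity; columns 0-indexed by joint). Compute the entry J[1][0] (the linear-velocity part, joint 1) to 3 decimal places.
axis z_0 = ẑ; lever o_n−o_0 = (4.8296,0.5362,0.0000)
cross product → J_v[:, 0] = (-0.5362,4.8296,0.0000)
J_ω[:, 0] = z_0
entry J[1][0] = 4.8296

4.830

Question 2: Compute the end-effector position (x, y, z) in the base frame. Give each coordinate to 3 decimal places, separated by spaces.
4.830 0.536 0.000

after link 1: o_1 = (-3.5355, -3.5355, 1.0000)
after link 2: o_2 = (-2.8284, -5.6569, 1.0000)
after link 3: o_3 = (-2.8284, -5.6569, 2.0000)
after link 4: o_4 = (0.2588, -1.7238, 2.0000)
after link 5: o_5 = (5.0884, -0.4297, 0.0000)
after link 6: o_6 = (4.8296, 0.5362, 0.0000)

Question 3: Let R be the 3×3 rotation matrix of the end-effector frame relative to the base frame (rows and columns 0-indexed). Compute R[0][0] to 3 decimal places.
-0.683

End-effector x-axis (col 0 of R) = (-0.6830,-0.1830,-0.7071)
R[0][0] = -0.6830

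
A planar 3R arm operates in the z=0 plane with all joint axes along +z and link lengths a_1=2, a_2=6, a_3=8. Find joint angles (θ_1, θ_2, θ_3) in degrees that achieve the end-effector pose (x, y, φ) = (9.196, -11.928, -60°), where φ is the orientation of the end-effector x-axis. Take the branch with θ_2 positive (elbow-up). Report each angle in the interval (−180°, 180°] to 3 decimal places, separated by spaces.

wrist centre = target − a_3·(cos φ, sin φ) = (5.1960, -4.9998)
cos θ_2 = (51.9964−2²−6²)/(2·2·6) = 0.4998; θ_2 = 60.0100° (elbow-up)
β = atan2(-4.9998,5.1960) = -43.8976°; ψ = atan2(5.1967,4.9991) = 46.1102°
θ_1 = β − ψ = -90.0077°
θ_3 = φ − θ_1 − θ_2 = -30.0022° (wrapped to (-180°,180°])

-90.008 60.010 -30.002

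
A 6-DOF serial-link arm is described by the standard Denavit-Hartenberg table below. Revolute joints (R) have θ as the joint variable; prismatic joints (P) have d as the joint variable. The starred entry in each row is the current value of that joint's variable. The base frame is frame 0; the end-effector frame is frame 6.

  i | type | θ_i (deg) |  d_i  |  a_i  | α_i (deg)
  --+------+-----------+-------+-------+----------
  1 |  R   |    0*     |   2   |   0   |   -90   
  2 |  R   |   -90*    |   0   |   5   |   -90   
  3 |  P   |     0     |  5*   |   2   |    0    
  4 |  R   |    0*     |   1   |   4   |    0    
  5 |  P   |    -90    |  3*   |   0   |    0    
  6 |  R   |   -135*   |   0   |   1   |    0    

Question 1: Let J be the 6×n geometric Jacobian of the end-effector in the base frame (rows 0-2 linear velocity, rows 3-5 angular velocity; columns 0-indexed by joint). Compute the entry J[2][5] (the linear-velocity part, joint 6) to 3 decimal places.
axis z_5 = (1.0000,0.0000,-0.0000); lever o_n−o_5 = (0.0000,-0.7071,-0.7071)
cross product → J_v[:, 5] = (-0.0000,0.7071,-0.7071)
J_ω[:, 5] = z_5
entry J[2][5] = -0.7071

-0.707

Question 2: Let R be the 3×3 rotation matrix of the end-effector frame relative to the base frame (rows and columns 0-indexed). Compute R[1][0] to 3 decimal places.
End-effector x-axis (col 0 of R) = (-0.0000,-0.7071,-0.7071)
R[1][0] = -0.7071

-0.707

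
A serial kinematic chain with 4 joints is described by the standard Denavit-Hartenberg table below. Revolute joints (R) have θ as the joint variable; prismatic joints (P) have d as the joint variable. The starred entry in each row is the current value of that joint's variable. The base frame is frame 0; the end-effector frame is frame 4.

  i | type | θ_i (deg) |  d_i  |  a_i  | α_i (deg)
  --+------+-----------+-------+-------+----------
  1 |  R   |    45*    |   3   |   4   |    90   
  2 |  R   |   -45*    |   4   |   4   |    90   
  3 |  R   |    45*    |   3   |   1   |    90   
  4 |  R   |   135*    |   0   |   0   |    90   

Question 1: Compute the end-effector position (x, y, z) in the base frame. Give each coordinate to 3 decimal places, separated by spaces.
after link 1: o_1 = (2.8284, 2.8284, 3.0000)
after link 2: o_2 = (7.6569, 2.0000, 0.1716)
after link 3: o_3 = (7.0104, 0.3536, -2.4497)
after link 4: o_4 = (7.0104, 0.3536, -2.4497)

7.010 0.354 -2.450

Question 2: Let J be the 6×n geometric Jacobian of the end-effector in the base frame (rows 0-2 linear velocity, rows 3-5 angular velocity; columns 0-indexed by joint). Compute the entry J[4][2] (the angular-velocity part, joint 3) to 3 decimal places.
axis z_2 = (-0.5000,-0.5000,-0.7071); lever o_n−o_2 = (-0.6464,-1.6464,-2.6213)
cross product → J_v[:, 2] = (0.1464,-0.8536,0.5000)
J_ω[:, 2] = z_2
entry J[4][2] = -0.5000

-0.500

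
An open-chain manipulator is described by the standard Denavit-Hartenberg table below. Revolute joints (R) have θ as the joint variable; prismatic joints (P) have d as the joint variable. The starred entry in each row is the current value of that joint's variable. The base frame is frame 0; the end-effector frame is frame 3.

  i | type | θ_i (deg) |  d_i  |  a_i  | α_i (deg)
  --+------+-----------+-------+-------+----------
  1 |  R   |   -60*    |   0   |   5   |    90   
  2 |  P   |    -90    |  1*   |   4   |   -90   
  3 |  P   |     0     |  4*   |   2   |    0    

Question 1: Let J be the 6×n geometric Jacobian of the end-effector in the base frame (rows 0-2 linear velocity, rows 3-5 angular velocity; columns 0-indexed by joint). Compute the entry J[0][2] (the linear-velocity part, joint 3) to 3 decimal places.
prismatic axis z_2 = (0.5000,-0.8660,0.0000)
J_v[:, 2] = z_2; J_ω[:, 2] = (0,0,0)
entry J[0][2] = 0.5000

0.500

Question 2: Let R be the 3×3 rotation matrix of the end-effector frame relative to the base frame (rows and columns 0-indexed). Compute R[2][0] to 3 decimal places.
End-effector x-axis (col 0 of R) = (-0.0000,-0.0000,-1.0000)
R[2][0] = -1.0000

-1.000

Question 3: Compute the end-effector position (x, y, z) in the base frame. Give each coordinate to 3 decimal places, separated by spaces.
after link 1: o_1 = (2.5000, -4.3301, 0.0000)
after link 2: o_2 = (1.6340, -4.8301, -4.0000)
after link 3: o_3 = (3.6340, -8.2942, -6.0000)

3.634 -8.294 -6.000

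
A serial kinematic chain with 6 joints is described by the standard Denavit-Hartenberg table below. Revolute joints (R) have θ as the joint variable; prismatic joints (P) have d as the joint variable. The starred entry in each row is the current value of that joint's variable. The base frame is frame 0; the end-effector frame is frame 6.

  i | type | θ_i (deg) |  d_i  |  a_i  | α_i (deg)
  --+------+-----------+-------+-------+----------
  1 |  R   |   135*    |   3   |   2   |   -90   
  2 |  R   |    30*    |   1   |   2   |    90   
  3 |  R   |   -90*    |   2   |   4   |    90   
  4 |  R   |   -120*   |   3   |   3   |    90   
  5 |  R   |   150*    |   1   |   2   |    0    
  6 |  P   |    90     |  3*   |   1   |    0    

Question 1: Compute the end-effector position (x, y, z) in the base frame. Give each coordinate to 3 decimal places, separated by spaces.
after link 1: o_1 = (-1.4142, 1.4142, 3.0000)
after link 2: o_2 = (-3.3461, 1.9319, 2.0000)
after link 3: o_3 = (-1.2247, 5.4674, 3.7321)
after link 4: o_4 = (0.4703, 1.6510, 2.9821)
after link 5: o_5 = (0.3755, 1.7458, 5.2141)
after link 6: o_6 = (-2.4986, 1.2992, 6.4551)

-2.499 1.299 6.455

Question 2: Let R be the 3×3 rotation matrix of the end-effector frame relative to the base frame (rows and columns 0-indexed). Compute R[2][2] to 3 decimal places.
0.433

End-effector z-axis (col 2 of R) = (-0.7891,-0.4356,0.4330)
R[2][2] = 0.4330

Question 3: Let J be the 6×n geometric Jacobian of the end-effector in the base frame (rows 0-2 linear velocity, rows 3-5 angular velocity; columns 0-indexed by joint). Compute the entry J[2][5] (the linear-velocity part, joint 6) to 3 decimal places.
prismatic axis z_5 = (-0.7891,-0.4356,0.4330)
J_v[:, 5] = z_5; J_ω[:, 5] = (0,0,0)
entry J[2][5] = 0.4330

0.433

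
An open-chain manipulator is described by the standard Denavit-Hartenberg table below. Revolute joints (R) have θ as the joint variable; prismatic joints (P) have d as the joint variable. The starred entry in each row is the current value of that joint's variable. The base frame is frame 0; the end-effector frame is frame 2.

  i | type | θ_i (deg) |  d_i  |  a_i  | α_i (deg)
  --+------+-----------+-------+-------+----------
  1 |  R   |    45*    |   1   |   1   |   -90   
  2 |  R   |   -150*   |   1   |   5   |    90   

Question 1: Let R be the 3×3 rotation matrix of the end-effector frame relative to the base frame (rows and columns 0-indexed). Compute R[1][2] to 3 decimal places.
End-effector z-axis (col 2 of R) = (-0.3536,-0.3536,-0.8660)
R[1][2] = -0.3536

-0.354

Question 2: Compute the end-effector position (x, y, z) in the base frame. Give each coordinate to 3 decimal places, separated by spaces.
-3.062 -1.648 3.500

after link 1: o_1 = (0.7071, 0.7071, 1.0000)
after link 2: o_2 = (-3.0619, -1.6476, 3.5000)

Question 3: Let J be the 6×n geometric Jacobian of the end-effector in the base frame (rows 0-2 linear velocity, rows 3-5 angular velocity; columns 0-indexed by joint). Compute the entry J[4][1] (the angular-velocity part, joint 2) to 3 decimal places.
0.707

axis z_1 = (-0.7071,0.7071,0.0000); lever o_n−o_1 = (-3.7690,-2.3548,2.5000)
cross product → J_v[:, 1] = (1.7678,1.7678,4.3301)
J_ω[:, 1] = z_1
entry J[4][1] = 0.7071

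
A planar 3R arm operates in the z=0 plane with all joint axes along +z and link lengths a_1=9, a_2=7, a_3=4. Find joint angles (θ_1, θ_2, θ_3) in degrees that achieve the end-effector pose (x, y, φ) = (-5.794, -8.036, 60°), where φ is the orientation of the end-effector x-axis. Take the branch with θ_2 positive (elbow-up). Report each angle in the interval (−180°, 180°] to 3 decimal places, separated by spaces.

wrist centre = target − a_3·(cos φ, sin φ) = (-7.7940, -11.5001)
cos θ_2 = (192.9988−9²−7²)/(2·9·7) = 0.5000; θ_2 = 60.0006° (elbow-up)
β = atan2(-11.5001,-7.7940) = -124.1268°; ψ = atan2(6.0622,12.4999) = 25.8725°
θ_1 = β − ψ = -149.9993°
θ_3 = φ − θ_1 − θ_2 = 149.9986° (wrapped to (-180°,180°])

-149.999 60.001 149.999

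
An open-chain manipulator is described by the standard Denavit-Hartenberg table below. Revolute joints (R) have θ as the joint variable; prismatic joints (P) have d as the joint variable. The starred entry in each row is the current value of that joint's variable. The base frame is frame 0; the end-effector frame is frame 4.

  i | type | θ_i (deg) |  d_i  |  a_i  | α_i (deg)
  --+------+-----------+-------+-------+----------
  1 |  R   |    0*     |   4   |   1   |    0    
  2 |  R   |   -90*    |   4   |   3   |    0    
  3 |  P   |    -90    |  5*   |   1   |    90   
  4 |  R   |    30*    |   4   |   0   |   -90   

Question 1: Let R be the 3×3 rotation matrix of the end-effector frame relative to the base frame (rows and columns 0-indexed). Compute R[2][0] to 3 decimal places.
End-effector x-axis (col 0 of R) = (-0.8660,-0.0000,0.5000)
R[2][0] = 0.5000

0.500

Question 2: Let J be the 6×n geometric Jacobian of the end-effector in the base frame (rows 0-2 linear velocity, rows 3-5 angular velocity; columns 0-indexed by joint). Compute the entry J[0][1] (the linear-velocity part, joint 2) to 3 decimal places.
axis z_1 = (0.0000,0.0000,1.0000); lever o_n−o_1 = (-1.0000,1.0000,9.0000)
cross product → J_v[:, 1] = (-1.0000,-1.0000,0.0000)
J_ω[:, 1] = z_1
entry J[0][1] = -1.0000

-1.000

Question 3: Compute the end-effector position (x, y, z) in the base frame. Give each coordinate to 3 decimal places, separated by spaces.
-0.000 1.000 13.000

after link 1: o_1 = (1.0000, 0.0000, 4.0000)
after link 2: o_2 = (1.0000, -3.0000, 8.0000)
after link 3: o_3 = (0.0000, -3.0000, 13.0000)
after link 4: o_4 = (-0.0000, 1.0000, 13.0000)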